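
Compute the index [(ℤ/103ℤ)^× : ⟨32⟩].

2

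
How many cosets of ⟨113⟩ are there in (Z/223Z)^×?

By Lagrange's theorem, ord_223(113) divides φ(223) = 223 − 1 = 222 = 2 · 3 · 37.
Divisors of 222: 1, 2, 3, 6, 37, 74, 111, 222.
Check 113^d mod 223 for each divisor in increasing order:
113^1 ≡ 113 (mod 223)
113^2 ≡ 58 (mod 223)
113^3 ≡ 87 (mod 223)
113^6 ≡ 210 (mod 223)
113^37 ≡ 184 (mod 223)
113^74 ≡ 183 (mod 223)
113^111 ≡ 222 (mod 223)
113^222 ≡ 1 (mod 223) ✓
So ord_223(113) = 222, hence |⟨113⟩| = 222.
Index = |(Z/223Z)^×| / |⟨113⟩| = 222 / 222 = 1.

1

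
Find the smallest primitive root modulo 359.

7

φ(359) = 359 − 1 = 358 = 2 · 179.
g is a primitive root iff g^(358/q) ≢ 1 (mod 359) for each prime q ∈ {2, 179}.
g = 2: 2^179 ≡ 1 — hits 1, so not a primitive root.
g = 3: 3^179 ≡ 1 — hits 1, so not a primitive root.
g = 4: 4^179 ≡ 1 — hits 1, so not a primitive root.
g = 5: 5^179 ≡ 1 — hits 1, so not a primitive root.
g = 6: 6^179 ≡ 1 — hits 1, so not a primitive root.
g = 7: 7^179 ≡ 358; 7^2 ≡ 49 — none is 1, so 7 is a primitive root.
So 7 is the smallest generator of (Z/359Z)^×.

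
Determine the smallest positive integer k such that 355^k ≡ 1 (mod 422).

Since 355 ∈ (Z/422Z)^×, its order divides φ(422) = φ(2)·φ(211) = 1·210 = 210 = 2 · 3 · 5 · 7.
Divisors of 210: 1, 2, 3, 5, 6, 7, 10, 14, 15, 21, 30, 35, 42, 70, 105, 210.
Evaluate successive powers at the divisors of 210:
355^1 ≡ 355
355^2 ≡ 269
355^3 ≡ 123
355^5 ≡ 171
355^6 ≡ 359
355^7 ≡ 1
Hence ord(355) = 7.

7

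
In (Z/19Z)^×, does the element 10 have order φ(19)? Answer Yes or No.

φ(19) = 19 − 1 = 18 = 2 · 3^2.
It suffices to check that the order of 10 is not a proper divisor of 18: compute 10^(18/q) for q ∈ {2, 3}.
10^9 ≡ 18 (mod 19)  [q = 2: ≢ 1 ✓]
10^6 ≡ 11 (mod 19)  [q = 3: ≢ 1 ✓]
All checks pass, so 10 has order 18 and is a primitive root modulo 19.

Yes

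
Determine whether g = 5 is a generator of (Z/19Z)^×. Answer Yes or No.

φ(19) = 19 − 1 = 18 = 2 · 3^2.
An element g generates (Z/19Z)^× iff g^(18/q) ≢ 1 (mod 19) for each prime q ∈ {2, 3}.
5^9 ≡ 1 (mod 19)  [q = 2: ≡ 1 ✗]
5^6 ≡ 7 (mod 19)  [q = 3: ≢ 1 ✓]
Since 5^9 ≡ 1, the order of 5 divides 9 < 18, so 5 is not a primitive root.

No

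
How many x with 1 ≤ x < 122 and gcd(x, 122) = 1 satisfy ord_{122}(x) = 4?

φ(122) = φ(2)·φ(61) = 1·60 = 60 = 2^2 · 3 · 5.
In a cyclic group of order 60, there are φ(d) elements of order d for each divisor d of 60, and zero for non-divisors.
4 = 2^2 divides 60, and φ(4) = 2.

2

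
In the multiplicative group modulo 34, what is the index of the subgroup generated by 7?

1

ord(7) | φ(34) = φ(2)·φ(17) = 1·16 = 16 = 2^4.
Divisors of 16: 1, 2, 4, 8, 16.
Test each divisor d:
7^1 ≡ 7 (mod 34)
7^2 ≡ 15 (mod 34)
7^4 ≡ 21 (mod 34)
7^8 ≡ 33 (mod 34)
7^16 ≡ 1 (mod 34) ✓
Thus |⟨7⟩| = ord(7) = 16.
[(Z/34Z)^× : ⟨7⟩] = 16/16 = 1.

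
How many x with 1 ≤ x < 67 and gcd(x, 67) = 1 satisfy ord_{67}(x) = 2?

1

φ(67) = 67 − 1 = 66 = 2 · 3 · 11.
Since (Z/67Z)^× is cyclic of order 66, the number of elements of order d is φ(d) when d | 66 and 0 otherwise.
2 | 66, and φ(2) = 2 − 1 = 1.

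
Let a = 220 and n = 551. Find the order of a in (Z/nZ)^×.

12

Since 220 ∈ (Z/551Z)^×, its order divides φ(551) = φ(19·29) = (19−1)·(29−1) = 18·28 = 504 = 2^3 · 3^2 · 7.
Divisors of 504: 1, 2, 3, 4, 6, 7, 8, 9, 12, 14, 18, 21, 24, 28, 36, 42, 56, 63, 72, 84, 126, 168, 252, 504.
Test each divisor d:
220^1 ≡ 220 (mod 551)
220^2 ≡ 463 (mod 551)
220^3 ≡ 476 (mod 551)
220^4 ≡ 30 (mod 551)
220^6 ≡ 115 (mod 551)
220^7 ≡ 505 (mod 551)
220^8 ≡ 349 (mod 551)
220^9 ≡ 191 (mod 551)
220^12 ≡ 1 (mod 551) ✓
Therefore the multiplicative order of 220 modulo 551 is 12.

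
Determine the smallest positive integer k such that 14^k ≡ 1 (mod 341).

ord(14) | φ(341) = φ(11·31) = (11−1)·(31−1) = 10·30 = 300 = 2^2 · 3 · 5^2.
Divisors of 300: 1, 2, 3, 4, 5, 6, 10, 12, 15, 20, 25, 30, 50, 60, 75, 100, 150, 300.
Evaluate successive powers at the divisors of 300:
14^1 ≡ 14
14^2 ≡ 196
14^3 ≡ 16
14^4 ≡ 224
14^5 ≡ 67
14^6 ≡ 256
14^10 ≡ 56
14^12 ≡ 64
14^15 ≡ 1
The smallest such exponent is 15, so the order of 14 is 15.

15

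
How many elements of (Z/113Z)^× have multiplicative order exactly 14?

φ(113) = 113 − 1 = 112 = 2^4 · 7.
Since (Z/113Z)^× is cyclic of order 112, the number of elements of order d is φ(d) when d | 112 and 0 otherwise.
14 = 2 · 7 divides 112, and φ(14) = 6.

6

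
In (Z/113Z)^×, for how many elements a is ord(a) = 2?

1

φ(113) = 113 − 1 = 112 = 2^4 · 7.
In a cyclic group of order 112, there are φ(d) elements of order d for each divisor d of 112, and zero for non-divisors.
2 | 112, and φ(2) = 2 − 1 = 1.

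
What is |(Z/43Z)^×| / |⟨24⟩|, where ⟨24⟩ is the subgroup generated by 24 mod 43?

2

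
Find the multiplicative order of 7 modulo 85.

16

The order of 7 must divide φ(85) = φ(5·17) = (5−1)·(17−1) = 4·16 = 64 = 2^6.
Divisors of 64: 1, 2, 4, 8, 16, 32, 64.
Check 7^d mod 85 for each divisor in increasing order:
7^1 ≡ 7
7^2 ≡ 49
7^4 ≡ 21
7^8 ≡ 16
7^16 ≡ 1
So ord_85(7) = 16.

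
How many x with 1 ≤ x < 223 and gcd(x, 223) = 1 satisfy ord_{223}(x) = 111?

φ(223) = 223 − 1 = 222 = 2 · 3 · 37.
(Z/223Z)^× is cyclic (|G| = 222); a cyclic group of order m has exactly φ(d) elements of each order d | m, and none otherwise.
111 = 3 · 37 divides 222, and φ(111) = 72.

72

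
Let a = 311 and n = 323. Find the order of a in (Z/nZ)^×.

48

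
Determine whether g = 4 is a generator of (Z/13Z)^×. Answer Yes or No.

φ(13) = 13 − 1 = 12 = 2^2 · 3.
4 is a primitive root mod 13 iff 4^(φ(13)/q) ≢ 1 for every prime q | φ(13), i.e. q ∈ {2, 3}.
4^6 ≡ 1 (mod 13)  [q = 2: ≡ 1 ✗]
4^4 ≡ 9 (mod 13)  [q = 3: ≢ 1 ✓]
The check at q = 2 fails, so 4 generates a proper subgroup.

No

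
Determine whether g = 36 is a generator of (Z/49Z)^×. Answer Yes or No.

φ(49) = φ(7^2) = 7·(7−1) = 42 = 2 · 3 · 7.
Test 36^(42/q) mod 49 for each prime factor q of 42:
36^21 ≡ 1 (mod 49)  [q = 2: ≡ 1 ✗]
36^14 ≡ 1 (mod 49)  [q = 3: ≡ 1 ✗]
36^6 ≡ 15 (mod 49)  [q = 7: ≢ 1 ✓]
36^21 ≡ 1 shows ord(36) | 21, strictly less than φ(49); not a primitive root.

No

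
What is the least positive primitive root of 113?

3

φ(113) = 113 − 1 = 112 = 2^4 · 7.
Test candidates g = 2, 3, … against the prime factors q ∈ {2, 7} of φ(113): g is a generator iff g^(112/q) ≢ 1 for every such q.
g = 2: 2^56 ≡ 1 — hits 1, so not a primitive root.
g = 3: 3^56 ≡ 112; 3^16 ≡ 49 — none is 1, so 3 is a primitive root.
Hence the least primitive root of 113 is 3.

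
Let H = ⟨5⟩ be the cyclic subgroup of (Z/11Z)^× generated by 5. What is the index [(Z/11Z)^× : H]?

Since 5 ∈ (Z/11Z)^×, its order divides φ(11) = 11 − 1 = 10 = 2 · 5.
Divisors of 10: 1, 2, 5, 10.
Test each divisor d:
5^1 ≡ 5 (mod 11)
5^2 ≡ 3 (mod 11)
5^5 ≡ 1 (mod 11) ✓
Thus |⟨5⟩| = ord(5) = 5.
Index = |(Z/11Z)^×| / |⟨5⟩| = 10 / 5 = 2.

2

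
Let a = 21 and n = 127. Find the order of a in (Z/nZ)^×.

ord(21) | φ(127) = 127 − 1 = 126 = 2 · 3^2 · 7.
Divisors of 126: 1, 2, 3, 6, 7, 9, 14, 18, 21, 42, 63, 126.
Evaluate successive powers at the divisors of 126:
21^1 ≡ 21
21^2 ≡ 60
21^3 ≡ 117
21^6 ≡ 100
21^7 ≡ 68
21^9 ≡ 16
21^14 ≡ 52
21^18 ≡ 2
21^21 ≡ 107
21^42 ≡ 19
21^63 ≡ 1
The smallest such exponent is 63, so the order of 21 is 63.

63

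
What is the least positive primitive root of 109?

6

φ(109) = 109 − 1 = 108 = 2^2 · 3^3.
Test candidates g = 2, 3, … against the prime factors q ∈ {2, 3} of φ(109): g is a generator iff g^(108/q) ≢ 1 for every such q.
g = 2: 2^54 ≡ 108; 2^36 ≡ 1 — hits 1, so not a primitive root.
g = 3: 3^54 ≡ 1 — hits 1, so not a primitive root.
g = 4: 4^54 ≡ 1 — hits 1, so not a primitive root.
g = 5: 5^54 ≡ 1 — hits 1, so not a primitive root.
g = 6: 6^54 ≡ 108; 6^36 ≡ 63 — none is 1, so 6 is a primitive root.
Hence the least primitive root of 109 is 6.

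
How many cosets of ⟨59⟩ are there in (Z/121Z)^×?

ord(59) | φ(121) = φ(11^2) = 11·(11−1) = 110 = 2 · 5 · 11.
Divisors of 110: 1, 2, 5, 10, 11, 22, 55, 110.
Compute 59^d (mod 121) for the divisors d until we hit 1:
59^1 ≡ 59 (mod 121)
59^2 ≡ 93 (mod 121)
59^5 ≡ 34 (mod 121)
59^10 ≡ 67 (mod 121)
59^11 ≡ 81 (mod 121)
59^22 ≡ 27 (mod 121)
59^55 ≡ 1 (mod 121) ✓
Thus |⟨59⟩| = ord(59) = 55.
Index = |(Z/121Z)^×| / |⟨59⟩| = 110 / 55 = 2.

2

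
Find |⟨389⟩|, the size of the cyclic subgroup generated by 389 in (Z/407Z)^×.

180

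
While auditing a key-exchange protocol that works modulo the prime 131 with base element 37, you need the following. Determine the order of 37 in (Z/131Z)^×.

130

ord(37) | φ(131) = 131 − 1 = 130 = 2 · 5 · 13.
Divisors of 130: 1, 2, 5, 10, 13, 26, 65, 130.
Evaluate successive powers at the divisors of 130:
37^1 ≡ 37 (mod 131)
37^2 ≡ 59 (mod 131)
37^5 ≡ 24 (mod 131)
37^10 ≡ 52 (mod 131)
37^13 ≡ 70 (mod 131)
37^26 ≡ 53 (mod 131)
37^65 ≡ 130 (mod 131)
37^130 ≡ 1 (mod 131) ✓
Therefore the multiplicative order of 37 modulo 131 is 130.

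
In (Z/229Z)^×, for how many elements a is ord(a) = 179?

φ(229) = 229 − 1 = 228 = 2^2 · 3 · 19.
(Z/229Z)^× is cyclic (|G| = 228); a cyclic group of order m has exactly φ(d) elements of each order d | m, and none otherwise.
Here 228 is not a multiple of 179, so there are no elements of order 179.

0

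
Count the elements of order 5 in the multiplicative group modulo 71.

φ(71) = 71 − 1 = 70 = 2 · 5 · 7.
In a cyclic group of order 70, there are φ(d) elements of order d for each divisor d of 70, and zero for non-divisors.
5 | 70, and φ(5) = 5 − 1 = 4.

4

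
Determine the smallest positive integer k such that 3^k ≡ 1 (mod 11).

5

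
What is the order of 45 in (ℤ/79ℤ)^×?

39

ord(45) | φ(79) = 79 − 1 = 78 = 2 · 3 · 13.
Divisors of 78: 1, 2, 3, 6, 13, 26, 39, 78.
Test each divisor d:
45^1 ≡ 45
45^2 ≡ 50
45^3 ≡ 38
45^6 ≡ 22
45^13 ≡ 55
45^26 ≡ 23
45^39 ≡ 1
The smallest such exponent is 39, so the order of 45 is 39.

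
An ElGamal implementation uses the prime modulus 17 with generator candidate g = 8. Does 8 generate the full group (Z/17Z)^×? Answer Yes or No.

No

φ(17) = 17 − 1 = 16 = 2^4.
8 is a primitive root mod 17 iff 8^(φ(17)/q) ≢ 1 for every prime q | φ(17), i.e. q ∈ {2}.
8^8 ≡ 1 (mod 17)  [q = 2: ≡ 1 ✗]
The check at q = 2 fails, so 8 generates a proper subgroup.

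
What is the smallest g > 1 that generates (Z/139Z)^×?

φ(139) = 139 − 1 = 138 = 2 · 3 · 23.
g is a primitive root iff g^(138/q) ≢ 1 (mod 139) for each prime q ∈ {2, 3, 23}.
g = 2: 2^69 ≡ 138; 2^46 ≡ 96; 2^6 ≡ 64 — none is 1, so 2 is a primitive root.
The smallest primitive root modulo 139 is 2.

2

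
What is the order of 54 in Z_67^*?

33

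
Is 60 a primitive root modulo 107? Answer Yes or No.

φ(107) = 107 − 1 = 106 = 2 · 53.
Test 60^(106/q) mod 107 for each prime factor q of 106:
60^53 ≡ 106 (mod 107)  [q = 2: ≢ 1 ✓]
60^2 ≡ 69 (mod 107)  [q = 53: ≢ 1 ✓]
None equal 1, so ord_107(60) = 106: 60 is a primitive root.

Yes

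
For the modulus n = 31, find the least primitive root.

3

φ(31) = 31 − 1 = 30 = 2 · 3 · 5.
Test candidates g = 2, 3, … against the prime factors q ∈ {2, 3, 5} of φ(31): g is a generator iff g^(30/q) ≢ 1 for every such q.
g = 2: 2^15 ≡ 1 — hits 1, so not a primitive root.
g = 3: 3^15 ≡ 30; 3^10 ≡ 25; 3^6 ≡ 16 — none is 1, so 3 is a primitive root.
Hence the least primitive root of 31 is 3.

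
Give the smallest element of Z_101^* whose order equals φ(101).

2

φ(101) = 101 − 1 = 100 = 2^2 · 5^2.
g is a primitive root iff g^(100/q) ≢ 1 (mod 101) for each prime q ∈ {2, 5}.
g = 2: 2^50 ≡ 100; 2^20 ≡ 95 — none is 1, so 2 is a primitive root.
Hence the least primitive root of 101 is 2.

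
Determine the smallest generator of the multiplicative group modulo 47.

5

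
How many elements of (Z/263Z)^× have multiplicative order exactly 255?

0

φ(263) = 263 − 1 = 262 = 2 · 131.
Since (Z/263Z)^× is cyclic of order 262, the number of elements of order d is φ(d) when d | 262 and 0 otherwise.
255 does not divide 262, so no element of (Z/263Z)^× has order 255.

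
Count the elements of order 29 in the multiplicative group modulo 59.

28

φ(59) = 59 − 1 = 58 = 2 · 29.
(Z/59Z)^× is cyclic (|G| = 58); a cyclic group of order m has exactly φ(d) elements of each order d | m, and none otherwise.
29 | 58, and φ(29) = 29 − 1 = 28.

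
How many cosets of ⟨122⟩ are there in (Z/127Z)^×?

6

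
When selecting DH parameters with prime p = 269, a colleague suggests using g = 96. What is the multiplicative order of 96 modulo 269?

134

ord(96) | φ(269) = 269 − 1 = 268 = 2^2 · 67.
Divisors of 268: 1, 2, 4, 67, 134, 268.
Check 96^d mod 269 for each divisor in increasing order:
96^1 ≡ 96 (mod 269)
96^2 ≡ 70 (mod 269)
96^4 ≡ 58 (mod 269)
96^67 ≡ 268 (mod 269)
96^134 ≡ 1 (mod 269) ✓
Therefore the multiplicative order of 96 modulo 269 is 134.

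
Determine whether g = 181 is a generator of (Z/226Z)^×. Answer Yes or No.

Yes

φ(226) = φ(2)·φ(113) = 1·112 = 112 = 2^4 · 7.
181 is a primitive root mod 226 iff 181^(φ(226)/q) ≢ 1 for every prime q | φ(226), i.e. q ∈ {2, 7}.
181^56 ≡ 225 (mod 226)  [q = 2: ≢ 1 ✓]
181^16 ≡ 49 (mod 226)  [q = 7: ≢ 1 ✓]
All checks pass, so 181 has order 112 and is a primitive root modulo 226.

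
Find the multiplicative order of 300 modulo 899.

420

Since 300 ∈ (Z/899Z)^×, its order divides φ(899) = φ(29·31) = (29−1)·(31−1) = 28·30 = 840 = 2^3 · 3 · 5 · 7.
Divisors of 840: 1, 2, 3, 4, 5, 6, 7, 8, 10, 12, 14, 15, 20, 21, 24, 28, 30, 35, 40, 42, 56, 60, 70, 84, 105, 120, 140, 168, 210, 280, 420, 840.
Check 300^d mod 899 for each divisor in increasing order:
300^1 ≡ 300
300^2 ≡ 100
300^3 ≡ 333
300^4 ≡ 111
300^5 ≡ 37
300^6 ≡ 312
300^7 ≡ 104
300^8 ≡ 634
300^10 ≡ 470
300^12 ≡ 252
300^14 ≡ 28
300^15 ≡ 309
300^20 ≡ 645
300^21 ≡ 215
300^24 ≡ 574
300^28 ≡ 784
300^30 ≡ 187
300^35 ≡ 626
300^40 ≡ 687
300^42 ≡ 376
300^56 ≡ 639
300^60 ≡ 807
300^70 ≡ 811
300^84 ≡ 233
300^105 ≡ 650
300^120 ≡ 373
300^140 ≡ 552
300^168 ≡ 349
300^210 ≡ 869
300^280 ≡ 842
300^420 ≡ 1
Therefore the multiplicative order of 300 modulo 899 is 420.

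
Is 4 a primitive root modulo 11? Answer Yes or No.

φ(11) = 11 − 1 = 10 = 2 · 5.
An element g generates (Z/11Z)^× iff g^(10/q) ≢ 1 (mod 11) for each prime q ∈ {2, 5}.
4^5 ≡ 1 (mod 11)  [q = 2: ≡ 1 ✗]
4^2 ≡ 5 (mod 11)  [q = 5: ≢ 1 ✓]
The check at q = 2 fails, so 4 generates a proper subgroup.

No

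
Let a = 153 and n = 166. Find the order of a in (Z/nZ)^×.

41

The order of 153 must divide φ(166) = φ(2)·φ(83) = 1·82 = 82 = 2 · 41.
Divisors of 82: 1, 2, 41, 82.
Check 153^d mod 166 for each divisor in increasing order:
153^1 ≡ 153 (mod 166)
153^2 ≡ 3 (mod 166)
153^41 ≡ 1 (mod 166) ✓
The smallest such exponent is 41, so the order of 153 is 41.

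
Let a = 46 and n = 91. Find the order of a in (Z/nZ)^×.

12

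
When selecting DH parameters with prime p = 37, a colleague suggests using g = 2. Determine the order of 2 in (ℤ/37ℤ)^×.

ord(2) | φ(37) = 37 − 1 = 36 = 2^2 · 3^2.
Divisors of 36: 1, 2, 3, 4, 6, 9, 12, 18, 36.
Evaluate successive powers at the divisors of 36:
2^1 ≡ 2
2^2 ≡ 4
2^3 ≡ 8
2^4 ≡ 16
2^6 ≡ 27
2^9 ≡ 31
2^12 ≡ 26
2^18 ≡ 36
2^36 ≡ 1
So ord_37(2) = 36.

36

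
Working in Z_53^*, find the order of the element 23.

4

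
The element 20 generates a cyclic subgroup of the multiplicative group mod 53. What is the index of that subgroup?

ord(20) | φ(53) = 53 − 1 = 52 = 2^2 · 13.
Divisors of 52: 1, 2, 4, 13, 26, 52.
Test each divisor d:
20^1 ≡ 20 (mod 53)
20^2 ≡ 29 (mod 53)
20^4 ≡ 46 (mod 53)
20^13 ≡ 30 (mod 53)
20^26 ≡ 52 (mod 53)
20^52 ≡ 1 (mod 53) ✓
The order of 20 is 52, so the subgroup it generates has 52 elements.
Index = |(Z/53Z)^×| / |⟨20⟩| = 52 / 52 = 1.

1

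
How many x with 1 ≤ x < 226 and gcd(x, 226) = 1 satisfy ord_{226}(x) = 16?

8

φ(226) = φ(2)·φ(113) = 1·112 = 112 = 2^4 · 7.
(Z/226Z)^× is cyclic (|G| = 112); a cyclic group of order m has exactly φ(d) elements of each order d | m, and none otherwise.
16 = 2^4 divides 112, and φ(16) = 8.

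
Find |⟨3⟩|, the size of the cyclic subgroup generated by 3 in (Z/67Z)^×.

22

ord(3) | φ(67) = 67 − 1 = 66 = 2 · 3 · 11.
Divisors of 66: 1, 2, 3, 6, 11, 22, 33, 66.
Compute 3^d (mod 67) for the divisors d until we hit 1:
3^1 ≡ 3
3^2 ≡ 9
3^3 ≡ 27
3^6 ≡ 59
3^11 ≡ 66
3^22 ≡ 1
Therefore the multiplicative order of 3 modulo 67 is 22.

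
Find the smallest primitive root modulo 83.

φ(83) = 83 − 1 = 82 = 2 · 41.
g is a primitive root iff g^(82/q) ≢ 1 (mod 83) for each prime q ∈ {2, 41}.
g = 2: 2^41 ≡ 82; 2^2 ≡ 4 — none is 1, so 2 is a primitive root.
The smallest primitive root modulo 83 is 2.

2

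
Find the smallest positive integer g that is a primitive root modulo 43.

3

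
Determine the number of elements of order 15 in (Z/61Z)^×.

8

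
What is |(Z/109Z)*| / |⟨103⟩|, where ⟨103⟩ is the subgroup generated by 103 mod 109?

1

By Lagrange's theorem, ord_109(103) divides φ(109) = 109 − 1 = 108 = 2^2 · 3^3.
Divisors of 108: 1, 2, 3, 4, 6, 9, 12, 18, 27, 36, 54, 108.
Evaluate successive powers at the divisors of 108:
103^1 ≡ 103 (mod 109)
103^2 ≡ 36 (mod 109)
103^3 ≡ 2 (mod 109)
103^4 ≡ 97 (mod 109)
103^6 ≡ 4 (mod 109)
103^9 ≡ 8 (mod 109)
103^12 ≡ 16 (mod 109)
103^18 ≡ 64 (mod 109)
103^27 ≡ 76 (mod 109)
103^36 ≡ 63 (mod 109)
103^54 ≡ 108 (mod 109)
103^108 ≡ 1 (mod 109) ✓
Thus |⟨103⟩| = ord(103) = 108.
Index = |(Z/109Z)^×| / |⟨103⟩| = 108 / 108 = 1.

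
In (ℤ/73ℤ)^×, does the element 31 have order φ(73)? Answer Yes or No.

φ(73) = 73 − 1 = 72 = 2^3 · 3^2.
It suffices to check that the order of 31 is not a proper divisor of 72: compute 31^(72/q) for q ∈ {2, 3}.
31^36 ≡ 72 (mod 73)  [q = 2: ≢ 1 ✓]
31^24 ≡ 64 (mod 73)  [q = 3: ≢ 1 ✓]
Every test exponent gives a nontrivial residue, hence 31 generates the full group.

Yes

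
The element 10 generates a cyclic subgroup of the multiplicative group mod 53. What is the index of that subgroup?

4

ord(10) | φ(53) = 53 − 1 = 52 = 2^2 · 13.
Divisors of 52: 1, 2, 4, 13, 26, 52.
Evaluate successive powers at the divisors of 52:
10^1 ≡ 10
10^2 ≡ 47
10^4 ≡ 36
10^13 ≡ 1
So ord_53(10) = 13, hence |⟨10⟩| = 13.
Index = |(Z/53Z)^×| / |⟨10⟩| = 52 / 13 = 4.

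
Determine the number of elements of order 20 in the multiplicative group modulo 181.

8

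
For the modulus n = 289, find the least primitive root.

3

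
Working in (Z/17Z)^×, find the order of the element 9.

8

The order of 9 must divide φ(17) = 17 − 1 = 16 = 2^4.
Divisors of 16: 1, 2, 4, 8, 16.
Check 9^d mod 17 for each divisor in increasing order:
9^1 ≡ 9 (mod 17)
9^2 ≡ 13 (mod 17)
9^4 ≡ 16 (mod 17)
9^8 ≡ 1 (mod 17) ✓
Hence ord(9) = 8.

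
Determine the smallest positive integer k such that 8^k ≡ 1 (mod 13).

The order of 8 must divide φ(13) = 13 − 1 = 12 = 2^2 · 3.
Divisors of 12: 1, 2, 3, 4, 6, 12.
Evaluate successive powers at the divisors of 12:
8^1 ≡ 8
8^2 ≡ 12
8^3 ≡ 5
8^4 ≡ 1
So ord_13(8) = 4.

4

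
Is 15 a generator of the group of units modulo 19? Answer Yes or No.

φ(19) = 19 − 1 = 18 = 2 · 3^2.
An element g generates (Z/19Z)^× iff g^(18/q) ≢ 1 (mod 19) for each prime q ∈ {2, 3}.
15^9 ≡ 18 (mod 19)  [q = 2: ≢ 1 ✓]
15^6 ≡ 11 (mod 19)  [q = 3: ≢ 1 ✓]
Every test exponent gives a nontrivial residue, hence 15 generates the full group.

Yes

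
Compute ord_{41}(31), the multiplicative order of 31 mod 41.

10

By Lagrange's theorem, ord_41(31) divides φ(41) = 41 − 1 = 40 = 2^3 · 5.
Divisors of 40: 1, 2, 4, 5, 8, 10, 20, 40.
Check 31^d mod 41 for each divisor in increasing order:
31^1 ≡ 31 (mod 41)
31^2 ≡ 18 (mod 41)
31^4 ≡ 37 (mod 41)
31^5 ≡ 40 (mod 41)
31^8 ≡ 16 (mod 41)
31^10 ≡ 1 (mod 41) ✓
So ord_41(31) = 10.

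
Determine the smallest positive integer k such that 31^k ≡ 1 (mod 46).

11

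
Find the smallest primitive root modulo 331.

3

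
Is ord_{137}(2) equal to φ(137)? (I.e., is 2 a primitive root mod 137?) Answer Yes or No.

φ(137) = 137 − 1 = 136 = 2^3 · 17.
Test 2^(136/q) mod 137 for each prime factor q of 136:
2^68 ≡ 1 (mod 137)  [q = 2: ≡ 1 ✗]
2^8 ≡ 119 (mod 137)  [q = 17: ≢ 1 ✓]
2^68 ≡ 1 shows ord(2) | 68, strictly less than φ(137); not a primitive root.

No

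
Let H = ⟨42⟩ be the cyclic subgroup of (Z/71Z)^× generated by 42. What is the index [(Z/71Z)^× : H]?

1

ord(42) | φ(71) = 71 − 1 = 70 = 2 · 5 · 7.
Divisors of 70: 1, 2, 5, 7, 10, 14, 35, 70.
Check 42^d mod 71 for each divisor in increasing order:
42^1 ≡ 42 (mod 71)
42^2 ≡ 60 (mod 71)
42^5 ≡ 41 (mod 71)
42^7 ≡ 46 (mod 71)
42^10 ≡ 48 (mod 71)
42^14 ≡ 57 (mod 71)
42^35 ≡ 70 (mod 71)
42^70 ≡ 1 (mod 71) ✓
So ord_71(42) = 70, hence |⟨42⟩| = 70.
Index = |(Z/71Z)^×| / |⟨42⟩| = 70 / 70 = 1.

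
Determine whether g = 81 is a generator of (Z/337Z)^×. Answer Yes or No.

φ(337) = 337 − 1 = 336 = 2^4 · 3 · 7.
An element g generates (Z/337Z)^× iff g^(336/q) ≢ 1 (mod 337) for each prime q ∈ {2, 3, 7}.
81^168 ≡ 1 (mod 337)  [q = 2: ≡ 1 ✗]
81^112 ≡ 208 (mod 337)  [q = 3: ≢ 1 ✓]
81^48 ≡ 64 (mod 337)  [q = 7: ≢ 1 ✓]
Since 81^168 ≡ 1, the order of 81 divides 168 < 336, so 81 is not a primitive root.

No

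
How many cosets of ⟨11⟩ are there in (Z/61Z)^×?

By Lagrange's theorem, ord_61(11) divides φ(61) = 61 − 1 = 60 = 2^2 · 3 · 5.
Divisors of 60: 1, 2, 3, 4, 5, 6, 10, 12, 15, 20, 30, 60.
Test each divisor d:
11^1 ≡ 11 (mod 61)
11^2 ≡ 60 (mod 61)
11^3 ≡ 50 (mod 61)
11^4 ≡ 1 (mod 61) ✓
So ord_61(11) = 4, hence |⟨11⟩| = 4.
Index = |(Z/61Z)^×| / |⟨11⟩| = 60 / 4 = 15.

15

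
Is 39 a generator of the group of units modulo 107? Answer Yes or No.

φ(107) = 107 − 1 = 106 = 2 · 53.
39 is a primitive root mod 107 iff 39^(φ(107)/q) ≢ 1 for every prime q | φ(107), i.e. q ∈ {2, 53}.
39^53 ≡ 1 (mod 107)  [q = 2: ≡ 1 ✗]
39^2 ≡ 23 (mod 107)  [q = 53: ≢ 1 ✓]
The check at q = 2 fails, so 39 generates a proper subgroup.

No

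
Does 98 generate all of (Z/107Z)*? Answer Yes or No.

Yes

φ(107) = 107 − 1 = 106 = 2 · 53.
It suffices to check that the order of 98 is not a proper divisor of 106: compute 98^(106/q) for q ∈ {2, 53}.
98^53 ≡ 106 (mod 107)  [q = 2: ≢ 1 ✓]
98^2 ≡ 81 (mod 107)  [q = 53: ≢ 1 ✓]
All checks pass, so 98 has order 106 and is a primitive root modulo 107.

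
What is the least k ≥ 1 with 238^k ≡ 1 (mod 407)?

Since 238 ∈ (Z/407Z)^×, its order divides φ(407) = φ(11·37) = (11−1)·(37−1) = 10·36 = 360 = 2^3 · 3^2 · 5.
Divisors of 360: 1, 2, 3, 4, 5, 6, 8, 9, 10, 12, 15, 18, 20, 24, 30, 36, 40, 45, 60, 72, 90, 120, 180, 360.
Test each divisor d:
238^1 ≡ 238 (mod 407)
238^2 ≡ 71 (mod 407)
238^3 ≡ 211 (mod 407)
238^4 ≡ 157 (mod 407)
238^5 ≡ 329 (mod 407)
238^6 ≡ 158 (mod 407)
238^8 ≡ 229 (mod 407)
238^9 ≡ 371 (mod 407)
238^10 ≡ 386 (mod 407)
238^12 ≡ 137 (mod 407)
238^15 ≡ 10 (mod 407)
238^18 ≡ 75 (mod 407)
238^20 ≡ 34 (mod 407)
238^24 ≡ 47 (mod 407)
238^30 ≡ 100 (mod 407)
238^36 ≡ 334 (mod 407)
238^40 ≡ 342 (mod 407)
238^45 ≡ 186 (mod 407)
238^60 ≡ 232 (mod 407)
238^72 ≡ 38 (mod 407)
238^90 ≡ 1 (mod 407) ✓
So ord_407(238) = 90.

90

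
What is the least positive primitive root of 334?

5

φ(334) = φ(2)·φ(167) = 1·166 = 166 = 2 · 83.
g is a primitive root iff g^(166/q) ≢ 1 (mod 334) for each prime q ∈ {2, 83}.
g = 2: gcd(2, 334) = 2 > 1, not a unit — skip.
g = 3: 3^83 ≡ 1 — hits 1, so not a primitive root.
g = 4: gcd(4, 334) = 2 > 1, not a unit — skip.
g = 5: 5^83 ≡ 333; 5^2 ≡ 25 — none is 1, so 5 is a primitive root.
So 5 is the smallest generator of (Z/334Z)^×.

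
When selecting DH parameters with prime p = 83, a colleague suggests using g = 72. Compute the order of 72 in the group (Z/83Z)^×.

Since 72 ∈ (Z/83Z)^×, its order divides φ(83) = 83 − 1 = 82 = 2 · 41.
Divisors of 82: 1, 2, 41, 82.
Check 72^d mod 83 for each divisor in increasing order:
72^1 ≡ 72
72^2 ≡ 38
72^41 ≡ 82
72^82 ≡ 1
Therefore the multiplicative order of 72 modulo 83 is 82.

82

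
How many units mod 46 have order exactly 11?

10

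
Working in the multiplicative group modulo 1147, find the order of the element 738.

By Lagrange's theorem, ord_1147(738) divides φ(1147) = φ(31·37) = (31−1)·(37−1) = 30·36 = 1080 = 2^3 · 3^3 · 5.
Divisors of 1080: 1, 2, 3, 4, 5, 6, 8, 9, 10, 12, 15, 18, 20, 24, 27, 30, 36, 40, 45, 54, 60, 72, 90, 108, 120, 135, 180, 216, 270, 360, 540, 1080.
Test each divisor d:
738^1 ≡ 738
738^2 ≡ 966
738^3 ≡ 621
738^4 ≡ 645
738^5 ≡ 5
738^6 ≡ 249
738^8 ≡ 811
738^9 ≡ 931
738^10 ≡ 25
738^12 ≡ 63
738^15 ≡ 125
738^18 ≡ 776
738^20 ≡ 625
738^24 ≡ 528
738^27 ≡ 993
738^30 ≡ 714
738^36 ≡ 1
Hence ord(738) = 36.

36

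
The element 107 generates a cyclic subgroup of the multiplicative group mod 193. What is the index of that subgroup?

2

ord(107) | φ(193) = 193 − 1 = 192 = 2^6 · 3.
Divisors of 192: 1, 2, 3, 4, 6, 8, 12, 16, 24, 32, 48, 64, 96, 192.
Check 107^d mod 193 for each divisor in increasing order:
107^1 ≡ 107 (mod 193)
107^2 ≡ 62 (mod 193)
107^3 ≡ 72 (mod 193)
107^4 ≡ 177 (mod 193)
107^6 ≡ 166 (mod 193)
107^8 ≡ 63 (mod 193)
107^12 ≡ 150 (mod 193)
107^16 ≡ 109 (mod 193)
107^24 ≡ 112 (mod 193)
107^32 ≡ 108 (mod 193)
107^48 ≡ 192 (mod 193)
107^64 ≡ 84 (mod 193)
107^96 ≡ 1 (mod 193) ✓
Thus |⟨107⟩| = ord(107) = 96.
The index is φ(193) / ord(107) = 192 / 96 = 2.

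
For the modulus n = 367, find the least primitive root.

6

φ(367) = 367 − 1 = 366 = 2 · 3 · 61.
Test candidates g = 2, 3, … against the prime factors q ∈ {2, 3, 61} of φ(367): g is a generator iff g^(366/q) ≢ 1 for every such q.
g = 2: 2^183 ≡ 1 — hits 1, so not a primitive root.
g = 3: 3^183 ≡ 366; 3^122 ≡ 1 — hits 1, so not a primitive root.
g = 4: 4^183 ≡ 1 — hits 1, so not a primitive root.
g = 5: 5^183 ≡ 366; 5^122 ≡ 1 — hits 1, so not a primitive root.
g = 6: 6^183 ≡ 366; 6^122 ≡ 283; 6^6 ≡ 47 — none is 1, so 6 is a primitive root.
The smallest primitive root modulo 367 is 6.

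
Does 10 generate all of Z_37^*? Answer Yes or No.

No

φ(37) = 37 − 1 = 36 = 2^2 · 3^2.
It suffices to check that the order of 10 is not a proper divisor of 36: compute 10^(36/q) for q ∈ {2, 3}.
10^18 ≡ 1 (mod 37)  [q = 2: ≡ 1 ✗]
10^12 ≡ 1 (mod 37)  [q = 3: ≡ 1 ✗]
The check at q = 2 fails, so 10 generates a proper subgroup.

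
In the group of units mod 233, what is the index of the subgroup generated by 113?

2

The order of 113 must divide φ(233) = 233 − 1 = 232 = 2^3 · 29.
Divisors of 232: 1, 2, 4, 8, 29, 58, 116, 232.
Compute 113^d (mod 233) for the divisors d until we hit 1:
113^1 ≡ 113 (mod 233)
113^2 ≡ 187 (mod 233)
113^4 ≡ 19 (mod 233)
113^8 ≡ 128 (mod 233)
113^29 ≡ 144 (mod 233)
113^58 ≡ 232 (mod 233)
113^116 ≡ 1 (mod 233) ✓
The order of 113 is 116, so the subgroup it generates has 116 elements.
[(Z/233Z)^× : ⟨113⟩] = 232/116 = 2.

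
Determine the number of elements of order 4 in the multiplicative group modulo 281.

2

φ(281) = 281 − 1 = 280 = 2^3 · 5 · 7.
Since (Z/281Z)^× is cyclic of order 280, the number of elements of order d is φ(d) when d | 280 and 0 otherwise.
4 = 2^2 divides 280, and φ(4) = 2.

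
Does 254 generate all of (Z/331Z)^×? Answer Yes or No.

Yes

φ(331) = 331 − 1 = 330 = 2 · 3 · 5 · 11.
An element g generates (Z/331Z)^× iff g^(330/q) ≢ 1 (mod 331) for each prime q ∈ {2, 3, 5, 11}.
254^165 ≡ 330 (mod 331)  [q = 2: ≢ 1 ✓]
254^110 ≡ 31 (mod 331)  [q = 3: ≢ 1 ✓]
254^66 ≡ 323 (mod 331)  [q = 5: ≢ 1 ✓]
254^30 ≡ 120 (mod 331)  [q = 11: ≢ 1 ✓]
Every test exponent gives a nontrivial residue, hence 254 generates the full group.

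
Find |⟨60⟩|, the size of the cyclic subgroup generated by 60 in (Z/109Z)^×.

54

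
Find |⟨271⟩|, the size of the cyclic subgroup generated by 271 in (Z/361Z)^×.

ord(271) | φ(361) = φ(19^2) = 19·(19−1) = 342 = 2 · 3^2 · 19.
Divisors of 342: 1, 2, 3, 6, 9, 18, 19, 38, 57, 114, 171, 342.
Evaluate successive powers at the divisors of 342:
271^1 ≡ 271 (mod 361)
271^2 ≡ 158 (mod 361)
271^3 ≡ 220 (mod 361)
271^6 ≡ 26 (mod 361)
271^9 ≡ 305 (mod 361)
271^18 ≡ 248 (mod 361)
271^19 ≡ 62 (mod 361)
271^38 ≡ 234 (mod 361)
271^57 ≡ 68 (mod 361)
271^114 ≡ 292 (mod 361)
271^171 ≡ 1 (mod 361) ✓
The smallest such exponent is 171, so the order of 271 is 171.

171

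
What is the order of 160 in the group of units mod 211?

By Lagrange's theorem, ord_211(160) divides φ(211) = 211 − 1 = 210 = 2 · 3 · 5 · 7.
Divisors of 210: 1, 2, 3, 5, 6, 7, 10, 14, 15, 21, 30, 35, 42, 70, 105, 210.
Evaluate successive powers at the divisors of 210:
160^1 ≡ 160
160^2 ≡ 69
160^3 ≡ 68
160^5 ≡ 50
160^6 ≡ 193
160^7 ≡ 74
160^10 ≡ 179
160^14 ≡ 201
160^15 ≡ 88
160^21 ≡ 104
160^30 ≡ 148
160^35 ≡ 15
160^42 ≡ 55
160^70 ≡ 14
160^105 ≡ 210
160^210 ≡ 1
The smallest such exponent is 210, so the order of 160 is 210.

210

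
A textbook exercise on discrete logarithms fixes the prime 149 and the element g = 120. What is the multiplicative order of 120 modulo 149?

74

ord(120) | φ(149) = 149 − 1 = 148 = 2^2 · 37.
Divisors of 148: 1, 2, 4, 37, 74, 148.
Evaluate successive powers at the divisors of 148:
120^1 ≡ 120 (mod 149)
120^2 ≡ 96 (mod 149)
120^4 ≡ 127 (mod 149)
120^37 ≡ 148 (mod 149)
120^74 ≡ 1 (mod 149) ✓
Therefore the multiplicative order of 120 modulo 149 is 74.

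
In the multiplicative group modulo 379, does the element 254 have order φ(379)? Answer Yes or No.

φ(379) = 379 − 1 = 378 = 2 · 3^3 · 7.
254 is a primitive root mod 379 iff 254^(φ(379)/q) ≢ 1 for every prime q | φ(379), i.e. q ∈ {2, 3, 7}.
254^189 ≡ 378 (mod 379)  [q = 2: ≢ 1 ✓]
254^126 ≡ 1 (mod 379)  [q = 3: ≡ 1 ✗]
254^54 ≡ 119 (mod 379)  [q = 7: ≢ 1 ✓]
The check at q = 3 fails, so 254 generates a proper subgroup.

No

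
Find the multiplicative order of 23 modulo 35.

ord(23) | φ(35) = φ(5·7) = (5−1)·(7−1) = 4·6 = 24 = 2^3 · 3.
Divisors of 24: 1, 2, 3, 4, 6, 8, 12, 24.
Compute 23^d (mod 35) for the divisors d until we hit 1:
23^1 ≡ 23
23^2 ≡ 4
23^3 ≡ 22
23^4 ≡ 16
23^6 ≡ 29
23^8 ≡ 11
23^12 ≡ 1
The smallest such exponent is 12, so the order of 23 is 12.

12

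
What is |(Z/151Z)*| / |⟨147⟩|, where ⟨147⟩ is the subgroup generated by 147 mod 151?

By Lagrange's theorem, ord_151(147) divides φ(151) = 151 − 1 = 150 = 2 · 3 · 5^2.
Divisors of 150: 1, 2, 3, 5, 6, 10, 15, 25, 30, 50, 75, 150.
Compute 147^d (mod 151) for the divisors d until we hit 1:
147^1 ≡ 147
147^2 ≡ 16
147^3 ≡ 87
147^5 ≡ 33
147^6 ≡ 19
147^10 ≡ 32
147^15 ≡ 150
147^25 ≡ 119
147^30 ≡ 1
So ord_151(147) = 30, hence |⟨147⟩| = 30.
The index is φ(151) / ord(147) = 150 / 30 = 5.

5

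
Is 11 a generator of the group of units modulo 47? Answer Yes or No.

φ(47) = 47 − 1 = 46 = 2 · 23.
11 is a primitive root mod 47 iff 11^(φ(47)/q) ≢ 1 for every prime q | φ(47), i.e. q ∈ {2, 23}.
11^23 ≡ 46 (mod 47)  [q = 2: ≢ 1 ✓]
11^2 ≡ 27 (mod 47)  [q = 23: ≢ 1 ✓]
All checks pass, so 11 has order 46 and is a primitive root modulo 47.

Yes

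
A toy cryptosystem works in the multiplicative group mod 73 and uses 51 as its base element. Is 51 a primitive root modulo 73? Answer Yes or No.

No

φ(73) = 73 − 1 = 72 = 2^3 · 3^2.
It suffices to check that the order of 51 is not a proper divisor of 72: compute 51^(72/q) for q ∈ {2, 3}.
51^36 ≡ 72 (mod 73)  [q = 2: ≢ 1 ✓]
51^24 ≡ 1 (mod 73)  [q = 3: ≡ 1 ✗]
The check at q = 3 fails, so 51 generates a proper subgroup.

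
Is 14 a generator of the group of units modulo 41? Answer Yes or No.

No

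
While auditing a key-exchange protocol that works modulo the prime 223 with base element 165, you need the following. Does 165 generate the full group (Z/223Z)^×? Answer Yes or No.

φ(223) = 223 − 1 = 222 = 2 · 3 · 37.
An element g generates (Z/223Z)^× iff g^(222/q) ≢ 1 (mod 223) for each prime q ∈ {2, 3, 37}.
165^111 ≡ 222 (mod 223)  [q = 2: ≢ 1 ✓]
165^74 ≡ 39 (mod 223)  [q = 3: ≢ 1 ✓]
165^6 ≡ 169 (mod 223)  [q = 37: ≢ 1 ✓]
All checks pass, so 165 has order 222 and is a primitive root modulo 223.

Yes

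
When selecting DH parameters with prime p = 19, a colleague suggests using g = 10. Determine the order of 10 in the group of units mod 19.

18

ord(10) | φ(19) = 19 − 1 = 18 = 2 · 3^2.
Divisors of 18: 1, 2, 3, 6, 9, 18.
Compute 10^d (mod 19) for the divisors d until we hit 1:
10^1 ≡ 10 (mod 19)
10^2 ≡ 5 (mod 19)
10^3 ≡ 12 (mod 19)
10^6 ≡ 11 (mod 19)
10^9 ≡ 18 (mod 19)
10^18 ≡ 1 (mod 19) ✓
Therefore the multiplicative order of 10 modulo 19 is 18.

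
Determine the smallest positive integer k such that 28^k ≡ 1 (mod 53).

13

The order of 28 must divide φ(53) = 53 − 1 = 52 = 2^2 · 13.
Divisors of 52: 1, 2, 4, 13, 26, 52.
Test each divisor d:
28^1 ≡ 28 (mod 53)
28^2 ≡ 42 (mod 53)
28^4 ≡ 15 (mod 53)
28^13 ≡ 1 (mod 53) ✓
Hence ord(28) = 13.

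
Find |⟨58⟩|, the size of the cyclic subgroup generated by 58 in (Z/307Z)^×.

153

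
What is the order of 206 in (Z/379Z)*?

The order of 206 must divide φ(379) = 379 − 1 = 378 = 2 · 3^3 · 7.
Divisors of 378: 1, 2, 3, 6, 7, 9, 14, 18, 21, 27, 42, 54, 63, 126, 189, 378.
Evaluate successive powers at the divisors of 378:
206^1 ≡ 206 (mod 379)
206^2 ≡ 367 (mod 379)
206^3 ≡ 181 (mod 379)
206^6 ≡ 167 (mod 379)
206^7 ≡ 292 (mod 379)
206^9 ≡ 286 (mod 379)
206^14 ≡ 368 (mod 379)
206^18 ≡ 311 (mod 379)
206^21 ≡ 199 (mod 379)
206^27 ≡ 260 (mod 379)
206^42 ≡ 185 (mod 379)
206^54 ≡ 138 (mod 379)
206^63 ≡ 52 (mod 379)
206^126 ≡ 51 (mod 379)
206^189 ≡ 378 (mod 379)
206^378 ≡ 1 (mod 379) ✓
Therefore the multiplicative order of 206 modulo 379 is 378.

378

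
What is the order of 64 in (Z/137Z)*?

The order of 64 must divide φ(137) = 137 − 1 = 136 = 2^3 · 17.
Divisors of 136: 1, 2, 4, 8, 17, 34, 68, 136.
Evaluate successive powers at the divisors of 136:
64^1 ≡ 64 (mod 137)
64^2 ≡ 123 (mod 137)
64^4 ≡ 59 (mod 137)
64^8 ≡ 56 (mod 137)
64^17 ≡ 136 (mod 137)
64^34 ≡ 1 (mod 137) ✓
Hence ord(64) = 34.

34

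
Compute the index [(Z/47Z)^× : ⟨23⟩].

1

ord(23) | φ(47) = 47 − 1 = 46 = 2 · 23.
Divisors of 46: 1, 2, 23, 46.
Test each divisor d:
23^1 ≡ 23
23^2 ≡ 12
23^23 ≡ 46
23^46 ≡ 1
The order of 23 is 46, so the subgroup it generates has 46 elements.
[(Z/47Z)^× : ⟨23⟩] = 46/46 = 1.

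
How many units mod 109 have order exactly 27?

18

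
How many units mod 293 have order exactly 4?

2

φ(293) = 293 − 1 = 292 = 2^2 · 73.
In a cyclic group of order 292, there are φ(d) elements of order d for each divisor d of 292, and zero for non-divisors.
4 = 2^2 divides 292, and φ(4) = 2.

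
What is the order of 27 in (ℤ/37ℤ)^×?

6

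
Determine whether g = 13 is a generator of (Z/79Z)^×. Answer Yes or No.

φ(79) = 79 − 1 = 78 = 2 · 3 · 13.
Test 13^(78/q) mod 79 for each prime factor q of 78:
13^39 ≡ 1 (mod 79)  [q = 2: ≡ 1 ✗]
13^26 ≡ 23 (mod 79)  [q = 3: ≢ 1 ✓]
13^6 ≡ 67 (mod 79)  [q = 13: ≢ 1 ✓]
13^39 ≡ 1 shows ord(13) | 39, strictly less than φ(79); not a primitive root.

No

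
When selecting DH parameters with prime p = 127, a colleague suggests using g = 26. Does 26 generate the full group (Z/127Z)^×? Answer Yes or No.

No

φ(127) = 127 − 1 = 126 = 2 · 3^2 · 7.
Test 26^(126/q) mod 127 for each prime factor q of 126:
26^63 ≡ 1 (mod 127)  [q = 2: ≡ 1 ✗]
26^42 ≡ 107 (mod 127)  [q = 3: ≢ 1 ✓]
26^18 ≡ 8 (mod 127)  [q = 7: ≢ 1 ✓]
26^63 ≡ 1 shows ord(26) | 63, strictly less than φ(127); not a primitive root.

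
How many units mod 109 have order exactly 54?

18

φ(109) = 109 − 1 = 108 = 2^2 · 3^3.
(Z/109Z)^× is cyclic (|G| = 108); a cyclic group of order m has exactly φ(d) elements of each order d | m, and none otherwise.
54 = 2 · 3^3 divides 108, and φ(54) = 18.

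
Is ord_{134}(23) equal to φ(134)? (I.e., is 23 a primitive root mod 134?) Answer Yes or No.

No

φ(134) = φ(2)·φ(67) = 1·66 = 66 = 2 · 3 · 11.
23 is a primitive root mod 134 iff 23^(φ(134)/q) ≢ 1 for every prime q | φ(134), i.e. q ∈ {2, 3, 11}.
23^33 ≡ 1 (mod 134)  [q = 2: ≡ 1 ✗]
23^22 ≡ 37 (mod 134)  [q = 3: ≢ 1 ✓]
23^6 ≡ 59 (mod 134)  [q = 11: ≢ 1 ✓]
Since 23^33 ≡ 1, the order of 23 divides 33 < 66, so 23 is not a primitive root.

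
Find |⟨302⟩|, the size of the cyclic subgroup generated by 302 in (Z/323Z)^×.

36

By Lagrange's theorem, ord_323(302) divides φ(323) = φ(17·19) = (17−1)·(19−1) = 16·18 = 288 = 2^5 · 3^2.
Divisors of 288: 1, 2, 3, 4, 6, 8, 9, 12, 16, 18, 24, 32, 36, 48, 72, 96, 144, 288.
Evaluate successive powers at the divisors of 288:
302^1 ≡ 302
302^2 ≡ 118
302^3 ≡ 106
302^4 ≡ 35
302^6 ≡ 254
302^8 ≡ 256
302^9 ≡ 115
302^12 ≡ 239
302^16 ≡ 290
302^18 ≡ 305
302^24 ≡ 273
302^32 ≡ 120
302^36 ≡ 1
Hence ord(302) = 36.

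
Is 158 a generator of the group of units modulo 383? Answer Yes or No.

φ(383) = 383 − 1 = 382 = 2 · 191.
It suffices to check that the order of 158 is not a proper divisor of 382: compute 158^(382/q) for q ∈ {2, 191}.
158^191 ≡ 382 (mod 383)  [q = 2: ≢ 1 ✓]
158^2 ≡ 69 (mod 383)  [q = 191: ≢ 1 ✓]
None equal 1, so ord_383(158) = 382: 158 is a primitive root.

Yes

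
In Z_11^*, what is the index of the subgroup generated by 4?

Since 4 ∈ (Z/11Z)^×, its order divides φ(11) = 11 − 1 = 10 = 2 · 5.
Divisors of 10: 1, 2, 5, 10.
Test each divisor d:
4^1 ≡ 4
4^2 ≡ 5
4^5 ≡ 1
So ord_11(4) = 5, hence |⟨4⟩| = 5.
The index is φ(11) / ord(4) = 10 / 5 = 2.

2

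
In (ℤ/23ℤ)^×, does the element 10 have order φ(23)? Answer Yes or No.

φ(23) = 23 − 1 = 22 = 2 · 11.
10 is a primitive root mod 23 iff 10^(φ(23)/q) ≢ 1 for every prime q | φ(23), i.e. q ∈ {2, 11}.
10^11 ≡ 22 (mod 23)  [q = 2: ≢ 1 ✓]
10^2 ≡ 8 (mod 23)  [q = 11: ≢ 1 ✓]
All checks pass, so 10 has order 22 and is a primitive root modulo 23.

Yes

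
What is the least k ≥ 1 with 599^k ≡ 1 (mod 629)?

36

The order of 599 must divide φ(629) = φ(17·37) = (17−1)·(37−1) = 16·36 = 576 = 2^6 · 3^2.
Divisors of 576: 1, 2, 3, 4, 6, 8, 9, 12, 16, 18, 24, 32, 36, 48, 64, 72, 96, 144, 192, 288, 576.
Evaluate successive powers at the divisors of 576:
599^1 ≡ 599
599^2 ≡ 271
599^3 ≡ 47
599^4 ≡ 477
599^6 ≡ 322
599^8 ≡ 460
599^9 ≡ 38
599^12 ≡ 528
599^16 ≡ 256
599^18 ≡ 186
599^24 ≡ 137
599^32 ≡ 120
599^36 ≡ 1
Hence ord(599) = 36.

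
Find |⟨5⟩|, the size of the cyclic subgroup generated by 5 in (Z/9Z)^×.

6

The order of 5 must divide φ(9) = φ(3^2) = 3·(3−1) = 6 = 2 · 3.
Divisors of 6: 1, 2, 3, 6.
Compute 5^d (mod 9) for the divisors d until we hit 1:
5^1 ≡ 5
5^2 ≡ 7
5^3 ≡ 8
5^6 ≡ 1
So ord_9(5) = 6.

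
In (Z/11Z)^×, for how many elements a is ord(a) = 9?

0

φ(11) = 11 − 1 = 10 = 2 · 5.
Since (Z/11Z)^× is cyclic of order 10, the number of elements of order d is φ(d) when d | 10 and 0 otherwise.
Here 10 is not a multiple of 9, so there are no elements of order 9.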